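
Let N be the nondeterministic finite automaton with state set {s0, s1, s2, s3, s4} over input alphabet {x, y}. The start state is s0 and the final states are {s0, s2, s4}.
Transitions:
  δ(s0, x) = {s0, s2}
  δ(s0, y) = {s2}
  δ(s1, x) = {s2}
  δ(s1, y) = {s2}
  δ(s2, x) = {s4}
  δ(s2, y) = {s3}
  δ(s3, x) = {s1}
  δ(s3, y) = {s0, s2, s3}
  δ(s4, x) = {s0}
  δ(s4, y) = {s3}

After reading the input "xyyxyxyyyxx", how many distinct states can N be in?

Start: {s0}
read x: {s0, s2}
read y: {s2, s3}
read y: {s0, s2, s3}
read x: {s0, s1, s2, s4}
read y: {s2, s3}
read x: {s1, s4}
read y: {s2, s3}
read y: {s0, s2, s3}
read y: {s0, s2, s3}
read x: {s0, s1, s2, s4}
read x: {s0, s2, s4}
Final reachable set {s0, s2, s4} has 3 states.

3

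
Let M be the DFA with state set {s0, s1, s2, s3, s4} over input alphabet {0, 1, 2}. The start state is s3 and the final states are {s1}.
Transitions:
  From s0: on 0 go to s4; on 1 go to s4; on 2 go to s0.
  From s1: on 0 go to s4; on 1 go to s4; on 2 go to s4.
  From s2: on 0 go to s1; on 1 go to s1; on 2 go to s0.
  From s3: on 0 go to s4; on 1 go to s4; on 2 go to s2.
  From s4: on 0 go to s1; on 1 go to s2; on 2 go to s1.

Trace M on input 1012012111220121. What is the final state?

s4

s3 --1--> s4
s4 --0--> s1
s1 --1--> s4
s4 --2--> s1
s1 --0--> s4
s4 --1--> s2
s2 --2--> s0
s0 --1--> s4
s4 --1--> s2
s2 --1--> s1
s1 --2--> s4
s4 --2--> s1
s1 --0--> s4
s4 --1--> s2
s2 --2--> s0
s0 --1--> s4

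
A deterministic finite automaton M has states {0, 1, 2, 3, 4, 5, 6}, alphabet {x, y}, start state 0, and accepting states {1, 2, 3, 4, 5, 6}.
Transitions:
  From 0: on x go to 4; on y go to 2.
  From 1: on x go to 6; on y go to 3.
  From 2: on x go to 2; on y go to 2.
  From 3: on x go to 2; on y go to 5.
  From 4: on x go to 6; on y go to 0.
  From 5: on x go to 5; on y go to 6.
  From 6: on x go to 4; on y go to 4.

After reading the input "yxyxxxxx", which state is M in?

0 --y--> 2
2 --x--> 2
2 --y--> 2
2 --x--> 2
2 --x--> 2
2 --x--> 2
2 --x--> 2
2 --x--> 2

2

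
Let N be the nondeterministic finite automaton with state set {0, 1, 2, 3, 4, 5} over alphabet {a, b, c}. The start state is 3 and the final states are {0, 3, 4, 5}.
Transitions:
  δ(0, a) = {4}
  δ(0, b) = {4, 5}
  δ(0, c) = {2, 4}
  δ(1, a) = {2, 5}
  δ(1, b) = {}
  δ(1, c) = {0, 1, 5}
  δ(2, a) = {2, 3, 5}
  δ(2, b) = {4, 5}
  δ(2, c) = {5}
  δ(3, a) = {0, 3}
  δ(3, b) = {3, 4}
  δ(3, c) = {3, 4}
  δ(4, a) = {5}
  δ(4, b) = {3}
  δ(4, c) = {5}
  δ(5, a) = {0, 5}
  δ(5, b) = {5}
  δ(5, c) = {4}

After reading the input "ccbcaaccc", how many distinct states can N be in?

Start: {3}
read c: {3, 4}
read c: {3, 4, 5}
read b: {3, 4, 5}
read c: {3, 4, 5}
read a: {0, 3, 5}
read a: {0, 3, 4, 5}
read c: {2, 3, 4, 5}
read c: {3, 4, 5}
read c: {3, 4, 5}
Final reachable set {3, 4, 5} has 3 states.

3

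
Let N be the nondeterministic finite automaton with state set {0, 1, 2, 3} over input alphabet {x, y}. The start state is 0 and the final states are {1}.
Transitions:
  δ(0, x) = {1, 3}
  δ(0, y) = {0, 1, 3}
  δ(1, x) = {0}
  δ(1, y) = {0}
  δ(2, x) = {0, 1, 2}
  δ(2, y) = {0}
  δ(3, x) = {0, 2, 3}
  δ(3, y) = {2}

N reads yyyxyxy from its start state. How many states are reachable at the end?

Start: {0}
read y: {0, 1, 3}
read y: {0, 1, 2, 3}
read y: {0, 1, 2, 3}
read x: {0, 1, 2, 3}
read y: {0, 1, 2, 3}
read x: {0, 1, 2, 3}
read y: {0, 1, 2, 3}
Final reachable set {0, 1, 2, 3} has 4 states.

4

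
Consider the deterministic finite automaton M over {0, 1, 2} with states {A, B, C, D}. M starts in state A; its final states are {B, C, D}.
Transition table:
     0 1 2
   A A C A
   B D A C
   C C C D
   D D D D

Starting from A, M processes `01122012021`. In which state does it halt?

D

A --0--> A
A --1--> C
C --1--> C
C --2--> D
D --2--> D
D --0--> D
D --1--> D
D --2--> D
D --0--> D
D --2--> D
D --1--> D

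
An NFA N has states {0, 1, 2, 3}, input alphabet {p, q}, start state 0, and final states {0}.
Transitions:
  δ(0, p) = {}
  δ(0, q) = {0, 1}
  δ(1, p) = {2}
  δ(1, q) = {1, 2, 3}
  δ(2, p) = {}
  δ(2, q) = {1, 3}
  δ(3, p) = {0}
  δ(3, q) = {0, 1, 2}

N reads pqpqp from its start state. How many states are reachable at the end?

Start: {0}
read p: {}
The reachable set is empty and stays empty for the remaining 4 symbols.
Final reachable set {} has 0 states.

0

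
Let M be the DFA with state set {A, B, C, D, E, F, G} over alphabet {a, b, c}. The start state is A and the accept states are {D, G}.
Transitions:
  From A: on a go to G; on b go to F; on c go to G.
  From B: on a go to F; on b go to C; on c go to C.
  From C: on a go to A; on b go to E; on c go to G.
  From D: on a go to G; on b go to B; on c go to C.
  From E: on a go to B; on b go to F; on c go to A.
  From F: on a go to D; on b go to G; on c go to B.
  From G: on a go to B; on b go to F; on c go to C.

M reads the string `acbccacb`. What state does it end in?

E

A --a--> G
G --c--> C
C --b--> E
E --c--> A
A --c--> G
G --a--> B
B --c--> C
C --b--> E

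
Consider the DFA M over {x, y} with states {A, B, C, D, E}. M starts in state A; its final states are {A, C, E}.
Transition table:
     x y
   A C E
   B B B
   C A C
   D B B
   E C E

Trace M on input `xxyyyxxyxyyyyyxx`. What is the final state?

A --x--> C
C --x--> A
A --y--> E
E --y--> E
E --y--> E
E --x--> C
C --x--> A
A --y--> E
E --x--> C
C --y--> C
C --y--> C
C --y--> C
C --y--> C
C --y--> C
C --x--> A
A --x--> C

C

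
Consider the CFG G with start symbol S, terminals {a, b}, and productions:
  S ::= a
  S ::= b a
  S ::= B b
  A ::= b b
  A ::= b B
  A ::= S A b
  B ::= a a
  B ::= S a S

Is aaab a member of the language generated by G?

S ⇒ Bb ⇒ SaSb ⇒ aaSb ⇒ aaab

yes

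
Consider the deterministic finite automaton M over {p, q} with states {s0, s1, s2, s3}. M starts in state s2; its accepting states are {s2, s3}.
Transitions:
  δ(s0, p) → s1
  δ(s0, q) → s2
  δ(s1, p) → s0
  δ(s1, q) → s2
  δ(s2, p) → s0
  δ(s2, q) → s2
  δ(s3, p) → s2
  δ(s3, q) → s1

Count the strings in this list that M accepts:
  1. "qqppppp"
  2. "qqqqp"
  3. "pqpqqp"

"qqppppp": rejected
"qqqqp": rejected
"pqpqqp": rejected

0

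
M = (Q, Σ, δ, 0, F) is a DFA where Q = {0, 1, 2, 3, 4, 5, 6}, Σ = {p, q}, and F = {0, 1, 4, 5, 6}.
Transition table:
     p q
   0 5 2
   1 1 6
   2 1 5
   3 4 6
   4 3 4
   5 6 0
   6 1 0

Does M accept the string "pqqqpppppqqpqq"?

0 --p--> 5
5 --q--> 0
0 --q--> 2
2 --q--> 5
5 --p--> 6
6 --p--> 1
1 --p--> 1
1 --p--> 1
1 --p--> 1
1 --q--> 6
6 --q--> 0
0 --p--> 5
5 --q--> 0
0 --q--> 2
End in state 2, which is not an accepting state.

rejected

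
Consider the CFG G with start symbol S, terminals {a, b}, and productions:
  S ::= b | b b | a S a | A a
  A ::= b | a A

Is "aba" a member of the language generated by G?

S ⇒ Aa ⇒ aAa ⇒ aba

yes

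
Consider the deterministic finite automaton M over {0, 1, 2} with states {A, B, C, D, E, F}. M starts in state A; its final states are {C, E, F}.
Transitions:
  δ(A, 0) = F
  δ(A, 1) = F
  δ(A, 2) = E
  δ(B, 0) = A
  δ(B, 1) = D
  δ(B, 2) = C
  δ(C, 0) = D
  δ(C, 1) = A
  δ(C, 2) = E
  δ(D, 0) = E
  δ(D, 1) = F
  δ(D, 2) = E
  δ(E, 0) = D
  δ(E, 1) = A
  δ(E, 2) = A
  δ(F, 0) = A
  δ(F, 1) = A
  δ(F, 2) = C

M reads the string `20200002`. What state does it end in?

A

A --2--> E
E --0--> D
D --2--> E
E --0--> D
D --0--> E
E --0--> D
D --0--> E
E --2--> A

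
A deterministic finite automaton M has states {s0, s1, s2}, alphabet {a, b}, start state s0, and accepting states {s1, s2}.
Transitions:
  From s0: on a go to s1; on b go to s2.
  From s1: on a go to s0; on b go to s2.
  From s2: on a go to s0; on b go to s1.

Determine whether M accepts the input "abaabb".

s0 --a--> s1
s1 --b--> s2
s2 --a--> s0
s0 --a--> s1
s1 --b--> s2
s2 --b--> s1
End in state s1, which is an accepting state.

accepted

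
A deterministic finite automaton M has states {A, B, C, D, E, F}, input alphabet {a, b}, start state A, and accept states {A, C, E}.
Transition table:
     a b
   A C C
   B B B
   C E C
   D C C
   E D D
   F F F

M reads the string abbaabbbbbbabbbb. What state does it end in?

C

A --a--> C
C --b--> C
C --b--> C
C --a--> E
E --a--> D
D --b--> C
C --b--> C
C --b--> C
C --b--> C
C --b--> C
C --b--> C
C --a--> E
E --b--> D
D --b--> C
C --b--> C
C --b--> C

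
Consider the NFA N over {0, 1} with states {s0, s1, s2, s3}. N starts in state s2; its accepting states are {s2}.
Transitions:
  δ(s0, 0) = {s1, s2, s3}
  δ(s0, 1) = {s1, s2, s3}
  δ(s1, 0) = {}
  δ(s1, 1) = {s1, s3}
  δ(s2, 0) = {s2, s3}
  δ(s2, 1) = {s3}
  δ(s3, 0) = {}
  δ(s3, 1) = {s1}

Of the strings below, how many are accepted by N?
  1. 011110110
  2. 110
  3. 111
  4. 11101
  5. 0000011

011110110: rejected
110: rejected
111: rejected
11101: rejected
0000011: rejected

0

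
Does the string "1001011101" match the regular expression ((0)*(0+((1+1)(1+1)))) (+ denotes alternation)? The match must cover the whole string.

No split of 1001011101 into u·v has (0)* matching u and (0+((1+1)(1+1))) matching v.

no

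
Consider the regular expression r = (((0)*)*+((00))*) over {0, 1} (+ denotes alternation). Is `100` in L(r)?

Neither ((0)*)* nor ((00))* matches 100.

no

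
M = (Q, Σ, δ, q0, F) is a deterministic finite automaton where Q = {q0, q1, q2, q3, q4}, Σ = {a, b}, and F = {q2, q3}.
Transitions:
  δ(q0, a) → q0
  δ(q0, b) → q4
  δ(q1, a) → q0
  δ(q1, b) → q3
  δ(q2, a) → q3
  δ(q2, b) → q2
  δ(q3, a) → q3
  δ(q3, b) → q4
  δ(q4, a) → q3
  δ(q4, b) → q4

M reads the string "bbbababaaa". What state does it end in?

q0 --b--> q4
q4 --b--> q4
q4 --b--> q4
q4 --a--> q3
q3 --b--> q4
q4 --a--> q3
q3 --b--> q4
q4 --a--> q3
q3 --a--> q3
q3 --a--> q3

q3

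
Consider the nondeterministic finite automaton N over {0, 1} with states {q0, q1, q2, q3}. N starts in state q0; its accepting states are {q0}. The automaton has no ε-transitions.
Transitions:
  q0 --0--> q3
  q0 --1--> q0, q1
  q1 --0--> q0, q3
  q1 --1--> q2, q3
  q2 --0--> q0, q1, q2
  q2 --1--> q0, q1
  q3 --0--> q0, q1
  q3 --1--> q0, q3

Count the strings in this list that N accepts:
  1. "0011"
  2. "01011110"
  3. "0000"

3

"0011": accepted
"01011110": accepted
"0000": accepted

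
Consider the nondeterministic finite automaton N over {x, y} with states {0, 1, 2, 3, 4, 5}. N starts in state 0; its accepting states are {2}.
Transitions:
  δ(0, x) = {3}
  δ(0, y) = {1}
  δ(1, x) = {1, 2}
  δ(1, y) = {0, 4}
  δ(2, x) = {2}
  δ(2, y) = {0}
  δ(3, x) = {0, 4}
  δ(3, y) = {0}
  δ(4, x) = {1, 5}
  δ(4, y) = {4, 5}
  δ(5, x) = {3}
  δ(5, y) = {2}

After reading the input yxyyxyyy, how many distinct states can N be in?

Start: {0}
read y: {1}
read x: {1, 2}
read y: {0, 4}
read y: {1, 4, 5}
read x: {1, 2, 3, 5}
read y: {0, 2, 4}
read y: {0, 1, 4, 5}
read y: {0, 1, 2, 4, 5}
Final reachable set {0, 1, 2, 4, 5} has 5 states.

5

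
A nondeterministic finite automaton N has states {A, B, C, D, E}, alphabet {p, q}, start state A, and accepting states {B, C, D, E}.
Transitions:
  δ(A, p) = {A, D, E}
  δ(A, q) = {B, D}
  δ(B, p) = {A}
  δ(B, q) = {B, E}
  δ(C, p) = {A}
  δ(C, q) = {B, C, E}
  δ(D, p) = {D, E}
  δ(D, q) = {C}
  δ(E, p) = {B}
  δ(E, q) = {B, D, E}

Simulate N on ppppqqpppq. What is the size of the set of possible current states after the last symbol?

4

Start: {A}
read p: {A, D, E}
read p: {A, B, D, E}
read p: {A, B, D, E}
read p: {A, B, D, E}
read q: {B, C, D, E}
read q: {B, C, D, E}
read p: {A, B, D, E}
read p: {A, B, D, E}
read p: {A, B, D, E}
read q: {B, C, D, E}
Final reachable set {B, C, D, E} has 4 states.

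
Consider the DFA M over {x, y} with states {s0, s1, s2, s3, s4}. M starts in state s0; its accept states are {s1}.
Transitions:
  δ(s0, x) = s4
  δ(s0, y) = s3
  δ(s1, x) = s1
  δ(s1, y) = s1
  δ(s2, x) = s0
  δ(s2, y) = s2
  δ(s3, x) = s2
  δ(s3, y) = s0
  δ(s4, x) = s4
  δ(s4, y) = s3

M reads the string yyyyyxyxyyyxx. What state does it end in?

s0

s0 --y--> s3
s3 --y--> s0
s0 --y--> s3
s3 --y--> s0
s0 --y--> s3
s3 --x--> s2
s2 --y--> s2
s2 --x--> s0
s0 --y--> s3
s3 --y--> s0
s0 --y--> s3
s3 --x--> s2
s2 --x--> s0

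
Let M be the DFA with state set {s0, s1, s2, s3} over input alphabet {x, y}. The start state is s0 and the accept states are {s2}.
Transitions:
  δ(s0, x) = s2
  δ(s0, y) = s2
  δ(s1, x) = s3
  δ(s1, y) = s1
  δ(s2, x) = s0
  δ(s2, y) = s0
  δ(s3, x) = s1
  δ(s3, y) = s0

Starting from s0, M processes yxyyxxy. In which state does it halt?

s2

s0 --y--> s2
s2 --x--> s0
s0 --y--> s2
s2 --y--> s0
s0 --x--> s2
s2 --x--> s0
s0 --y--> s2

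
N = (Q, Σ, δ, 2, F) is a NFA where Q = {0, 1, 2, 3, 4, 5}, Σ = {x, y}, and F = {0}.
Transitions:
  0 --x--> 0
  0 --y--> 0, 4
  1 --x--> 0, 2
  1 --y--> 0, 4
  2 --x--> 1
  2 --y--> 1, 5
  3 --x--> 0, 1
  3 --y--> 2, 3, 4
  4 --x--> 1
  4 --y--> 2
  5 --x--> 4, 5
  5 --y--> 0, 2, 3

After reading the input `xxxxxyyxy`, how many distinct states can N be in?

Start: {2}
read x: {1}
read x: {0, 2}
read x: {0, 1}
read x: {0, 2}
read x: {0, 1}
read y: {0, 4}
read y: {0, 2, 4}
read x: {0, 1}
read y: {0, 4}
Final reachable set {0, 4} has 2 states.

2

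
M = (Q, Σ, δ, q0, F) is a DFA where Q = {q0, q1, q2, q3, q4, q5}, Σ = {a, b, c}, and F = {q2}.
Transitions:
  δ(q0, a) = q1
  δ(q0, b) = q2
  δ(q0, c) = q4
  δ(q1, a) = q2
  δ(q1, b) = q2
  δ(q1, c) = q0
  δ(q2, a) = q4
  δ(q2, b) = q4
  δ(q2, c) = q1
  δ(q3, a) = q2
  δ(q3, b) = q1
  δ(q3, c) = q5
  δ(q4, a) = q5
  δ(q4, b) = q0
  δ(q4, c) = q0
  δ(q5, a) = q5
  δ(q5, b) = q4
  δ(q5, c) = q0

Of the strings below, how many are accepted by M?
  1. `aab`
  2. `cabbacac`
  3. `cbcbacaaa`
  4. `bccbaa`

`aab`: rejected
`cabbacac`: rejected
`cbcbacaaa`: rejected
`bccbaa`: rejected

0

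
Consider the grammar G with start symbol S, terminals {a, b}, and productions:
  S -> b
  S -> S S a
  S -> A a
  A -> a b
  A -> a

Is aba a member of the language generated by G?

yes

S ⇒ Aa ⇒ aba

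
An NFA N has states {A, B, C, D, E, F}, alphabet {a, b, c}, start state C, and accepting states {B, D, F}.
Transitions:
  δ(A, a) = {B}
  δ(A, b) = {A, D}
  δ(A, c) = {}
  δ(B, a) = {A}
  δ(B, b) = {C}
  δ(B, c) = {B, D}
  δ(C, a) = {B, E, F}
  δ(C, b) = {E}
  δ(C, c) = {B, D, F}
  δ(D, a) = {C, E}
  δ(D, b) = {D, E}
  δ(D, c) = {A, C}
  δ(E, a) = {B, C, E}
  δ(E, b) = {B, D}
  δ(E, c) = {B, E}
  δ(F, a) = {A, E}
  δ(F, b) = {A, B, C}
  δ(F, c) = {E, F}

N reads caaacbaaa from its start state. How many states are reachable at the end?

Start: {C}
read c: {B, D, F}
read a: {A, C, E}
read a: {B, C, E, F}
read a: {A, B, C, E, F}
read c: {B, D, E, F}
read b: {A, B, C, D, E}
read a: {A, B, C, E, F}
read a: {A, B, C, E, F}
read a: {A, B, C, E, F}
Final reachable set {A, B, C, E, F} has 5 states.

5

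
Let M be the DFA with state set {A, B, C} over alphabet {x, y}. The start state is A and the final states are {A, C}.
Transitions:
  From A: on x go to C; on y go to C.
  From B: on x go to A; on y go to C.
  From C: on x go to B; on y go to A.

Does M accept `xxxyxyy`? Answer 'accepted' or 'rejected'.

accepted

A --x--> C
C --x--> B
B --x--> A
A --y--> C
C --x--> B
B --y--> C
C --y--> A
End in state A, which is an accepting state.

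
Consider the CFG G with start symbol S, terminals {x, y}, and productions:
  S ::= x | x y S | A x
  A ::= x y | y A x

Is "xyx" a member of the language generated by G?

S ⇒ Ax ⇒ xyx

yes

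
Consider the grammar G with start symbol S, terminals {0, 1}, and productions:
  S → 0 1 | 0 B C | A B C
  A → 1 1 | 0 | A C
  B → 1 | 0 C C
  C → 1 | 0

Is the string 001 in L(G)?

no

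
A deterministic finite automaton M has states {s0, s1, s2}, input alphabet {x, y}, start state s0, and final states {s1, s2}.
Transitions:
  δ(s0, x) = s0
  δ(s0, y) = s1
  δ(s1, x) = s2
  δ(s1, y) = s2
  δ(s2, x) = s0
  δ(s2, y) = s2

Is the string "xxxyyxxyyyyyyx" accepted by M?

s0 --x--> s0
s0 --x--> s0
s0 --x--> s0
s0 --y--> s1
s1 --y--> s2
s2 --x--> s0
s0 --x--> s0
s0 --y--> s1
s1 --y--> s2
s2 --y--> s2
s2 --y--> s2
s2 --y--> s2
s2 --y--> s2
s2 --x--> s0
End in state s0, which is not an accepting state.

rejected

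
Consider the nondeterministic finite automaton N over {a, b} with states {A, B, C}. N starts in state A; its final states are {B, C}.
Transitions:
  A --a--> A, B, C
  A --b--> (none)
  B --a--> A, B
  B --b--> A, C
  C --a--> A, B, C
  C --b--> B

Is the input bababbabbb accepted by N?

rejected

Start: {A}
read b: {}
The reachable set is empty and stays empty for the remaining 9 symbols.
Reachable ∩ accepting = {} — empty.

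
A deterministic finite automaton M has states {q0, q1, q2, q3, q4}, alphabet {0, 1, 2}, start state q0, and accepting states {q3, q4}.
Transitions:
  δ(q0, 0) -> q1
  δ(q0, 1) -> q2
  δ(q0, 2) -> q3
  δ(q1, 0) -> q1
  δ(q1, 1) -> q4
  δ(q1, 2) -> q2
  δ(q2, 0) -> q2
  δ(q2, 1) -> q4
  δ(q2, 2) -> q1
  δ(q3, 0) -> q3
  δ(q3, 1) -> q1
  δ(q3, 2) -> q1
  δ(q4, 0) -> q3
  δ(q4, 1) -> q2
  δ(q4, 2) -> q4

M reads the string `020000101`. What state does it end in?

q0 --0--> q1
q1 --2--> q2
q2 --0--> q2
q2 --0--> q2
q2 --0--> q2
q2 --0--> q2
q2 --1--> q4
q4 --0--> q3
q3 --1--> q1

q1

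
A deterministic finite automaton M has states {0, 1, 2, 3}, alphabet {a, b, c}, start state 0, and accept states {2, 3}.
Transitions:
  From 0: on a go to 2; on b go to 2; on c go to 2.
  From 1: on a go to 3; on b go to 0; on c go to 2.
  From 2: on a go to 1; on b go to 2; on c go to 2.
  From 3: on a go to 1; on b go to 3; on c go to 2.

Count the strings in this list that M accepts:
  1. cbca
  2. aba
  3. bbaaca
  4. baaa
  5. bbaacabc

cbca: rejected
aba: rejected
bbaaca: rejected
baaa: rejected
bbaacabc: accepted

1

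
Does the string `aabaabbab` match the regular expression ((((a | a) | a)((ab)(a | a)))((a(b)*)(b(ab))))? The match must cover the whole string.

yes

Split as aaba·abbab: (((a|a)|a)((ab)(a|a))) matches aaba and ((a(b)*)(b(ab))) matches abbab.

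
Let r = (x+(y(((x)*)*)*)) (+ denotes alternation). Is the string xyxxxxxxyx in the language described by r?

Neither x nor (y(((x)*)*)*) matches xyxxxxxxyx.

no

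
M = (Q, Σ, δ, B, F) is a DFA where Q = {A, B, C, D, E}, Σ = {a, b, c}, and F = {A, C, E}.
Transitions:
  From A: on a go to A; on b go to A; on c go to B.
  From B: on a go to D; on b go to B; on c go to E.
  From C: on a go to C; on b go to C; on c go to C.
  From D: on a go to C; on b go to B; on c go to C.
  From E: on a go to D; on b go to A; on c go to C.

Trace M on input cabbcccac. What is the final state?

C

B --c--> E
E --a--> D
D --b--> B
B --b--> B
B --c--> E
E --c--> C
C --c--> C
C --a--> C
C --c--> C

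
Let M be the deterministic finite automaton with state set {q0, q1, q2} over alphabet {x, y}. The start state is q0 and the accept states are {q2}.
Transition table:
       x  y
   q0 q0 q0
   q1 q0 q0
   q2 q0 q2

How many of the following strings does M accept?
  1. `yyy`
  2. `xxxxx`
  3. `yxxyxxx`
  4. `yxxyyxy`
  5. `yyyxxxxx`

0

`yyy`: rejected
`xxxxx`: rejected
`yxxyxxx`: rejected
`yxxyyxy`: rejected
`yyyxxxxx`: rejected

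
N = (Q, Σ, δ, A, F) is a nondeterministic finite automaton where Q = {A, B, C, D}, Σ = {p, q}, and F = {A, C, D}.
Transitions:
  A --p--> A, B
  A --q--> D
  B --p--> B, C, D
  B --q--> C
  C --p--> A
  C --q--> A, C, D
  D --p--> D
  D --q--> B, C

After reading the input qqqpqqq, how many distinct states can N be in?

4

Start: {A}
read q: {D}
read q: {B, C}
read q: {A, C, D}
read p: {A, B, D}
read q: {B, C, D}
read q: {A, B, C, D}
read q: {A, B, C, D}
Final reachable set {A, B, C, D} has 4 states.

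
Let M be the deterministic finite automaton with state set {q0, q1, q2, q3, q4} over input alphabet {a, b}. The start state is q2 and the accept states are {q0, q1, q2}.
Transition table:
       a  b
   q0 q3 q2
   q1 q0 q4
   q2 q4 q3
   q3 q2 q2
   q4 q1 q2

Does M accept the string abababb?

rejected

q2 --a--> q4
q4 --b--> q2
q2 --a--> q4
q4 --b--> q2
q2 --a--> q4
q4 --b--> q2
q2 --b--> q3
End in state q3, which is not an accepting state.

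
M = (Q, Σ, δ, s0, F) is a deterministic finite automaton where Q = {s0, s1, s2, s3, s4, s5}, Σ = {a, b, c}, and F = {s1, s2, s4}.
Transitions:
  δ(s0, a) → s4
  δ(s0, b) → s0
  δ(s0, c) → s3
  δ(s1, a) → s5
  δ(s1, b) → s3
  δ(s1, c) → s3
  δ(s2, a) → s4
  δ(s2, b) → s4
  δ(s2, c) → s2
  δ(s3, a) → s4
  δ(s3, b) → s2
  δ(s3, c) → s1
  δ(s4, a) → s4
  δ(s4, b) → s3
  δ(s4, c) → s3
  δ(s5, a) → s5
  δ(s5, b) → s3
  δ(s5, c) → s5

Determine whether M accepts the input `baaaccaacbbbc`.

rejected

s0 --b--> s0
s0 --a--> s4
s4 --a--> s4
s4 --a--> s4
s4 --c--> s3
s3 --c--> s1
s1 --a--> s5
s5 --a--> s5
s5 --c--> s5
s5 --b--> s3
s3 --b--> s2
s2 --b--> s4
s4 --c--> s3
End in state s3, which is not an accepting state.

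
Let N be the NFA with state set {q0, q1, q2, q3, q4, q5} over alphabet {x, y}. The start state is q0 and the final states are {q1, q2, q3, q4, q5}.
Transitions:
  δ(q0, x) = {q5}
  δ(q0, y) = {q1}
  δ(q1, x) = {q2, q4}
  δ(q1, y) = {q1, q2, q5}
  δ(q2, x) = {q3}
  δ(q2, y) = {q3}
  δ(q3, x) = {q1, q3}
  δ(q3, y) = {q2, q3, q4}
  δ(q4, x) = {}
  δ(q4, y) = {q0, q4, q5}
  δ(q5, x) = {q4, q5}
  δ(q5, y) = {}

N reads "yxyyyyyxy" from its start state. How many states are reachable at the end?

Start: {q0}
read y: {q1}
read x: {q2, q4}
read y: {q0, q3, q4, q5}
read y: {q0, q1, q2, q3, q4, q5}
read y: {q0, q1, q2, q3, q4, q5}
read y: {q0, q1, q2, q3, q4, q5}
read y: {q0, q1, q2, q3, q4, q5}
read x: {q1, q2, q3, q4, q5}
read y: {q0, q1, q2, q3, q4, q5}
Final reachable set {q0, q1, q2, q3, q4, q5} has 6 states.

6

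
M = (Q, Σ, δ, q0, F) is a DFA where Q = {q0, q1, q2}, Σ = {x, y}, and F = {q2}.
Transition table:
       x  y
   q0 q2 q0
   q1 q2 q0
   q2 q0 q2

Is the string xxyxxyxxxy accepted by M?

accepted

q0 --x--> q2
q2 --x--> q0
q0 --y--> q0
q0 --x--> q2
q2 --x--> q0
q0 --y--> q0
q0 --x--> q2
q2 --x--> q0
q0 --x--> q2
q2 --y--> q2
End in state q2, which is an accepting state.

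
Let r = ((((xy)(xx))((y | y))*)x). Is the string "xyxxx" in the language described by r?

Split as xyxx·x: (((xy)(xx))((y|y))*) matches xyxx and x matches x.

yes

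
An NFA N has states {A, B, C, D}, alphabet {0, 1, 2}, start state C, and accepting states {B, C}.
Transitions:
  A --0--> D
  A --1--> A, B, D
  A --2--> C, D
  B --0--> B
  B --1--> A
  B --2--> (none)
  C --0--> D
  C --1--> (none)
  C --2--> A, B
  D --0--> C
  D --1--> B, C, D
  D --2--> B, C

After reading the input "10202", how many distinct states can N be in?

Start: {C}
read 1: {}
The reachable set is empty and stays empty for the remaining 4 symbols.
Final reachable set {} has 0 states.

0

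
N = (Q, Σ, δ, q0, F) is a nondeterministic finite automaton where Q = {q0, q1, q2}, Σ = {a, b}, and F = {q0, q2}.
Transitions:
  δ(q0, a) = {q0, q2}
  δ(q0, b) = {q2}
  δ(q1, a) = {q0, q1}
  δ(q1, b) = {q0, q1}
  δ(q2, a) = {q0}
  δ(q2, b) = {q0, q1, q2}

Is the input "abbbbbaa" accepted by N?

Start: {q0}
read a: {q0, q2}
read b: {q0, q1, q2}
read b: {q0, q1, q2}
read b: {q0, q1, q2}
read b: {q0, q1, q2}
read b: {q0, q1, q2}
read a: {q0, q1, q2}
read a: {q0, q1, q2}
Reachable ∩ accepting = {q0, q2} — nonempty.

accepted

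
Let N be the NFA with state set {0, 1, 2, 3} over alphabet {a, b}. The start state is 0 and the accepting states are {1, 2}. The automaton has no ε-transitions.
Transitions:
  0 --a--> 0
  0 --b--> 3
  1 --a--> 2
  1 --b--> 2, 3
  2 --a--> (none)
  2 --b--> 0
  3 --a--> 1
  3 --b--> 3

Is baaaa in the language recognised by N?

Start: {0}
read b: {3}
read a: {1}
read a: {2}
read a: {}
The reachable set is empty and stays empty for the remaining 1 symbol.
Reachable ∩ accepting = {} — empty.

rejected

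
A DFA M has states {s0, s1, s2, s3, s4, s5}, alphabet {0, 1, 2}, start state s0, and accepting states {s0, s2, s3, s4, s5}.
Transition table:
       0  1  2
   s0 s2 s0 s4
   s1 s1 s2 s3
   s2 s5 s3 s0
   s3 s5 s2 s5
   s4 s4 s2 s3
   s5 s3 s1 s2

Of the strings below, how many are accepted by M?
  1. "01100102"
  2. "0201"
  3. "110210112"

"01100102": accepted
"0201": accepted
"110210112": accepted

3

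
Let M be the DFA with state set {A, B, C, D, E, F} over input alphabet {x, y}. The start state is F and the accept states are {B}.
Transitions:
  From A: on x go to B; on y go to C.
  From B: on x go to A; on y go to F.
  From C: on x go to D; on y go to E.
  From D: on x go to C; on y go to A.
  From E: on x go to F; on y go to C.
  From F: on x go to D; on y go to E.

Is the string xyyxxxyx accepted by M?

F --x--> D
D --y--> A
A --y--> C
C --x--> D
D --x--> C
C --x--> D
D --y--> A
A --x--> B
End in state B, which is an accepting state.

accepted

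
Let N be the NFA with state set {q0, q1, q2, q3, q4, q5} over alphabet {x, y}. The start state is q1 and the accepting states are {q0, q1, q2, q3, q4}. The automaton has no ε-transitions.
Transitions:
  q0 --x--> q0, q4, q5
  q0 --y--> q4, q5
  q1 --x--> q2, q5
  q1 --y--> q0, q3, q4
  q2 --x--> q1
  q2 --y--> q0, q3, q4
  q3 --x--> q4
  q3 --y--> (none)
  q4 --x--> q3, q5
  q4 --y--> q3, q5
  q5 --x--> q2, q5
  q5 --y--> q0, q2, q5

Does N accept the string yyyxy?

Start: {q1}
read y: {q0, q3, q4}
read y: {q3, q4, q5}
read y: {q0, q2, q3, q5}
read x: {q0, q1, q2, q4, q5}
read y: {q0, q2, q3, q4, q5}
Reachable ∩ accepting = {q0, q2, q3, q4} — nonempty.

accepted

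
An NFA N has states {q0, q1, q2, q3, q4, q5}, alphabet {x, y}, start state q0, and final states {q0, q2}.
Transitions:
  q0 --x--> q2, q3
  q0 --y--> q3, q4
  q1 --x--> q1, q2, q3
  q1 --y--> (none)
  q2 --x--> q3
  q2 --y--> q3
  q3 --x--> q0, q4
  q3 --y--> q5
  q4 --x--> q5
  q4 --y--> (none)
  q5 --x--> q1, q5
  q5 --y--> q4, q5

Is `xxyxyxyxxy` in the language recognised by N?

Start: {q0}
read x: {q2, q3}
read x: {q0, q3, q4}
read y: {q3, q4, q5}
read x: {q0, q1, q4, q5}
read y: {q3, q4, q5}
read x: {q0, q1, q4, q5}
read y: {q3, q4, q5}
read x: {q0, q1, q4, q5}
read x: {q1, q2, q3, q5}
read y: {q3, q4, q5}
Reachable ∩ accepting = {} — empty.

rejected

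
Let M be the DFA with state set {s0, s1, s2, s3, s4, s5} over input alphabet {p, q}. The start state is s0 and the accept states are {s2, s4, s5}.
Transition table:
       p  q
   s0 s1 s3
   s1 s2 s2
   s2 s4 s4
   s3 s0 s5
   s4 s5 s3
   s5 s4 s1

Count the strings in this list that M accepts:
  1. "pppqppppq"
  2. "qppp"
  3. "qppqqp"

2

"pppqppppq": rejected
"qppp": accepted
"qppqqp": accepted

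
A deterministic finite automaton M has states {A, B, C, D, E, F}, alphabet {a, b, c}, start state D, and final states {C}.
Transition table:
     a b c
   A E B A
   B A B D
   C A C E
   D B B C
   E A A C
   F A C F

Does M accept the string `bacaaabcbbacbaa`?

D --b--> B
B --a--> A
A --c--> A
A --a--> E
E --a--> A
A --a--> E
E --b--> A
A --c--> A
A --b--> B
B --b--> B
B --a--> A
A --c--> A
A --b--> B
B --a--> A
A --a--> E
End in state E, which is not an accepting state.

rejected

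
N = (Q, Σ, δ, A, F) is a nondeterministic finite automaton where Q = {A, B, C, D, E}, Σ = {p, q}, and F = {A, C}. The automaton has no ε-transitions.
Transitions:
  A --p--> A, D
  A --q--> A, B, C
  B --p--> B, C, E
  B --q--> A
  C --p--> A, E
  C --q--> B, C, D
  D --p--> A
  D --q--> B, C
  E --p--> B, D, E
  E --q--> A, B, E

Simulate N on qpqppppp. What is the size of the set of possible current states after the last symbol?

5

Start: {A}
read q: {A, B, C}
read p: {A, B, C, D, E}
read q: {A, B, C, D, E}
read p: {A, B, C, D, E}
read p: {A, B, C, D, E}
read p: {A, B, C, D, E}
read p: {A, B, C, D, E}
read p: {A, B, C, D, E}
Final reachable set {A, B, C, D, E} has 5 states.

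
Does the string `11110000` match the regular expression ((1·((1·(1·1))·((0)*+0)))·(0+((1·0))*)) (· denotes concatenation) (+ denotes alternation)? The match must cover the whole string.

yes

Split as 1111000·0: (1·((1·(1·1))·((0)*+0))) matches 1111000 and (0+((1·0))*) matches 0.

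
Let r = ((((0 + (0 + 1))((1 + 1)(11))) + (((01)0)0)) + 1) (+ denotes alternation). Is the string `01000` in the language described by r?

Neither (((0+(0+1))((1+1)(11)))+(((01)0)0)) nor 1 matches 01000.

no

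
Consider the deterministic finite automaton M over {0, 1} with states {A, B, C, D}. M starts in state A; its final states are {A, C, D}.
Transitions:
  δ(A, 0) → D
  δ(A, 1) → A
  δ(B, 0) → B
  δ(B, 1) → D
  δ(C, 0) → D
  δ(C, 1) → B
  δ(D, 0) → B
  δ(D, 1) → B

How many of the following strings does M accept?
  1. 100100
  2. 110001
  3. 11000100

100100: rejected
110001: accepted
11000100: rejected

1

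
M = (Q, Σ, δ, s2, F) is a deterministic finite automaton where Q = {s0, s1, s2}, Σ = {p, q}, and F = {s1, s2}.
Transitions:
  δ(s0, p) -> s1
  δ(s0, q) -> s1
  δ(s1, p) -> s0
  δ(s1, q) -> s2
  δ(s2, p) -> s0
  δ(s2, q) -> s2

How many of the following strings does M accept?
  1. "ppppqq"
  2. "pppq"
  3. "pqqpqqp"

"ppppqq": accepted
"pppq": accepted
"pqqpqqp": rejected

2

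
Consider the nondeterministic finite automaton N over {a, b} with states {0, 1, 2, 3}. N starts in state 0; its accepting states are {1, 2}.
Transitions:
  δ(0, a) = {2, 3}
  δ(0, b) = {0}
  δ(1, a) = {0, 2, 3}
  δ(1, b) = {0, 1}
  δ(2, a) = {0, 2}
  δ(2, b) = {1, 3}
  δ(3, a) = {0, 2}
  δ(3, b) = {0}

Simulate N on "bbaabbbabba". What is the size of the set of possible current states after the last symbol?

3

Start: {0}
read b: {0}
read b: {0}
read a: {2, 3}
read a: {0, 2}
read b: {0, 1, 3}
read b: {0, 1}
read b: {0, 1}
read a: {0, 2, 3}
read b: {0, 1, 3}
read b: {0, 1}
read a: {0, 2, 3}
Final reachable set {0, 2, 3} has 3 states.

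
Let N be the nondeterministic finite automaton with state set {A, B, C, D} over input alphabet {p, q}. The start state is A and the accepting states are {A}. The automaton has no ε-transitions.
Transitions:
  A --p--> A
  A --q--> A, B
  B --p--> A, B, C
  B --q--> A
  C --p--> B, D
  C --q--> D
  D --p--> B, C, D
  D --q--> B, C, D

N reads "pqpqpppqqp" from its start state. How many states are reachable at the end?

4

Start: {A}
read p: {A}
read q: {A, B}
read p: {A, B, C}
read q: {A, B, D}
read p: {A, B, C, D}
read p: {A, B, C, D}
read p: {A, B, C, D}
read q: {A, B, C, D}
read q: {A, B, C, D}
read p: {A, B, C, D}
Final reachable set {A, B, C, D} has 4 states.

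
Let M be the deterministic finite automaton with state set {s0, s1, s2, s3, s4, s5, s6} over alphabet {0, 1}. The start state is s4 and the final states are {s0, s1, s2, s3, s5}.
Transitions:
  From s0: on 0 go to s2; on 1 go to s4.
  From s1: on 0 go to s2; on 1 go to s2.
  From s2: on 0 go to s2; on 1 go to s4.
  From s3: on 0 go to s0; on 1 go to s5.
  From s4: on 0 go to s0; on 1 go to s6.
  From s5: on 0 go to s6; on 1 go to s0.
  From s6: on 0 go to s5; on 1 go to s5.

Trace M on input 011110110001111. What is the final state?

s4 --0--> s0
s0 --1--> s4
s4 --1--> s6
s6 --1--> s5
s5 --1--> s0
s0 --0--> s2
s2 --1--> s4
s4 --1--> s6
s6 --0--> s5
s5 --0--> s6
s6 --0--> s5
s5 --1--> s0
s0 --1--> s4
s4 --1--> s6
s6 --1--> s5

s5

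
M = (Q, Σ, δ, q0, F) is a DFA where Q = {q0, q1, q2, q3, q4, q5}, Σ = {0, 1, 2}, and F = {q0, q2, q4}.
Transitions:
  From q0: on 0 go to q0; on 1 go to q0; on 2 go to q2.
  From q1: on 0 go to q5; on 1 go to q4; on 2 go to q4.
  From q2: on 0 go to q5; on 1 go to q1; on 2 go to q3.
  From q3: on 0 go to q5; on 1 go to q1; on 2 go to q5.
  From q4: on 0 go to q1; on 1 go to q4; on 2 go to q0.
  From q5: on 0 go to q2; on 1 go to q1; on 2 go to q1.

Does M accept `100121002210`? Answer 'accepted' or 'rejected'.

q0 --1--> q0
q0 --0--> q0
q0 --0--> q0
q0 --1--> q0
q0 --2--> q2
q2 --1--> q1
q1 --0--> q5
q5 --0--> q2
q2 --2--> q3
q3 --2--> q5
q5 --1--> q1
q1 --0--> q5
End in state q5, which is not an accepting state.

rejected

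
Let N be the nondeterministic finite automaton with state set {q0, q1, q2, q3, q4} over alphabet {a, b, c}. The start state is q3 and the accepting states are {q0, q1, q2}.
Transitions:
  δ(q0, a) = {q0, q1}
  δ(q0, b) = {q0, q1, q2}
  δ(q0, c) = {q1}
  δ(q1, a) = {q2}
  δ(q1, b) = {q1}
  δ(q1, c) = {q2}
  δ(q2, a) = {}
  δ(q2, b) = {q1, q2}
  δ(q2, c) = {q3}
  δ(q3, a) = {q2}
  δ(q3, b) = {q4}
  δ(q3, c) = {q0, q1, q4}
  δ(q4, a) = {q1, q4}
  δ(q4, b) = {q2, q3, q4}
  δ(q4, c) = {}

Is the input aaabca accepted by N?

Start: {q3}
read a: {q2}
read a: {}
The reachable set is empty and stays empty for the remaining 4 symbols.
Reachable ∩ accepting = {} — empty.

rejected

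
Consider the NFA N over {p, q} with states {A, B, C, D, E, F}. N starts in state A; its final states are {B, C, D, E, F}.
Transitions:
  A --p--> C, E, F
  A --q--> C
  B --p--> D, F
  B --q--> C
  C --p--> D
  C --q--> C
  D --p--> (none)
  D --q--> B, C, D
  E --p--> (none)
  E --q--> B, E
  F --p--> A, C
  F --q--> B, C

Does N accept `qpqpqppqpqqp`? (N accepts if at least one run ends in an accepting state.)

Start: {A}
read q: {C}
read p: {D}
read q: {B, C, D}
read p: {D, F}
read q: {B, C, D}
read p: {D, F}
read p: {A, C}
read q: {C}
read p: {D}
read q: {B, C, D}
read q: {B, C, D}
read p: {D, F}
Reachable ∩ accepting = {D, F} — nonempty.

accepted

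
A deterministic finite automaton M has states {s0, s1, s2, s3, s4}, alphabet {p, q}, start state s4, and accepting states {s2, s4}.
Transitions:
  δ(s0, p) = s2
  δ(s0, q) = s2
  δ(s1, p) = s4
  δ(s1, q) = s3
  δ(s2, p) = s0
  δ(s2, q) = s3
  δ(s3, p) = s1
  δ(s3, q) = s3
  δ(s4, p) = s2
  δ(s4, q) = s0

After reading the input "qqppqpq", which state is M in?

s3

s4 --q--> s0
s0 --q--> s2
s2 --p--> s0
s0 --p--> s2
s2 --q--> s3
s3 --p--> s1
s1 --q--> s3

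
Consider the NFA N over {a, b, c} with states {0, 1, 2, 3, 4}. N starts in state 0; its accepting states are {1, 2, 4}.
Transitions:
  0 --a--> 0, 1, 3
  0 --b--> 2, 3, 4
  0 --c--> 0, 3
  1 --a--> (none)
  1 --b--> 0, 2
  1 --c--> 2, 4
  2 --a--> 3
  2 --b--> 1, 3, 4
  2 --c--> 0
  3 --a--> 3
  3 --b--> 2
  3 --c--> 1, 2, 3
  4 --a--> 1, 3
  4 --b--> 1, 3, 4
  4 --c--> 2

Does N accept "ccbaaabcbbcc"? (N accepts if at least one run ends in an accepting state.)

Start: {0}
read c: {0, 3}
read c: {0, 1, 2, 3}
read b: {0, 1, 2, 3, 4}
read a: {0, 1, 3}
read a: {0, 1, 3}
read a: {0, 1, 3}
read b: {0, 2, 3, 4}
read c: {0, 1, 2, 3}
read b: {0, 1, 2, 3, 4}
read b: {0, 1, 2, 3, 4}
read c: {0, 1, 2, 3, 4}
read c: {0, 1, 2, 3, 4}
Reachable ∩ accepting = {1, 2, 4} — nonempty.

accepted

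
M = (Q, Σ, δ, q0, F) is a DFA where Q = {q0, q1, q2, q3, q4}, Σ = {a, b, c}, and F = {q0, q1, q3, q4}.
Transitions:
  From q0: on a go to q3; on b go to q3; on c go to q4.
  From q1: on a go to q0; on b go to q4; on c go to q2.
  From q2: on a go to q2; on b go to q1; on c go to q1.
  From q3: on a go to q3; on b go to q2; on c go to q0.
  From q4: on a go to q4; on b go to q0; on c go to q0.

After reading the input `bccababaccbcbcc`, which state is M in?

q1

q0 --b--> q3
q3 --c--> q0
q0 --c--> q4
q4 --a--> q4
q4 --b--> q0
q0 --a--> q3
q3 --b--> q2
q2 --a--> q2
q2 --c--> q1
q1 --c--> q2
q2 --b--> q1
q1 --c--> q2
q2 --b--> q1
q1 --c--> q2
q2 --c--> q1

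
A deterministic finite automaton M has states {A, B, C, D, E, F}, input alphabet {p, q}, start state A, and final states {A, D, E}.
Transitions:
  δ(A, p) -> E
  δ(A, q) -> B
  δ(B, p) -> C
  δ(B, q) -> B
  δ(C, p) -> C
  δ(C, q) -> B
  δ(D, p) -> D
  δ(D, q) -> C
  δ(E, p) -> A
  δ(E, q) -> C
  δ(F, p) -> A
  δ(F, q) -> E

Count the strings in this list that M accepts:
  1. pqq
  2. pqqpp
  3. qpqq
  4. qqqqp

pqq: rejected
pqqpp: rejected
qpqq: rejected
qqqqp: rejected

0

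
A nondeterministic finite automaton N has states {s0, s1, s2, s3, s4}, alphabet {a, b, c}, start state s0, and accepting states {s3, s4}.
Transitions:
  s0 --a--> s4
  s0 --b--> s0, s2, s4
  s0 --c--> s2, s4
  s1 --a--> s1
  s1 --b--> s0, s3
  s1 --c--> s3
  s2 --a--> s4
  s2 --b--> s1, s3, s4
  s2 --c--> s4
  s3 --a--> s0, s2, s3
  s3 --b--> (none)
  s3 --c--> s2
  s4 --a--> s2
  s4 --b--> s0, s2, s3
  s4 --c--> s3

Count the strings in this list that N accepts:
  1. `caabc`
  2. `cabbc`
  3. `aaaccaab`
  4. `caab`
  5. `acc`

4

`caabc`: accepted
`cabbc`: accepted
`aaaccaab`: accepted
`caab`: accepted
`acc`: rejected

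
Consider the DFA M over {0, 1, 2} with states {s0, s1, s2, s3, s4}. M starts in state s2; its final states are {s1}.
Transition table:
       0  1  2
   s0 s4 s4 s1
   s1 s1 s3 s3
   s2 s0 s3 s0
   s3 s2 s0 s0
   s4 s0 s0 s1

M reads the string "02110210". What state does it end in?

s2

s2 --0--> s0
s0 --2--> s1
s1 --1--> s3
s3 --1--> s0
s0 --0--> s4
s4 --2--> s1
s1 --1--> s3
s3 --0--> s2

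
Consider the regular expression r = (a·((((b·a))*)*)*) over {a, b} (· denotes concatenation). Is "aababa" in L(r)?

no

No split of aababa into u·v has a matching u and ((((b·a))*)*)* matching v.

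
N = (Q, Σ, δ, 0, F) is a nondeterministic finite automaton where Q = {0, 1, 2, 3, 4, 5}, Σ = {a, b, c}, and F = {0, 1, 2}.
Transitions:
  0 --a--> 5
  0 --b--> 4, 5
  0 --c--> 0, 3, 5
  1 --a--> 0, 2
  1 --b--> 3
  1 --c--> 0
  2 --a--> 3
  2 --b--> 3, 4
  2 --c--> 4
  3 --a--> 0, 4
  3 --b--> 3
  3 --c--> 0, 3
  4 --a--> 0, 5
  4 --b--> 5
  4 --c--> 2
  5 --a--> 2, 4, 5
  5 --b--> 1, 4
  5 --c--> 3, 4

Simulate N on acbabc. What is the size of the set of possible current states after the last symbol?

4

Start: {0}
read a: {5}
read c: {3, 4}
read b: {3, 5}
read a: {0, 2, 4, 5}
read b: {1, 3, 4, 5}
read c: {0, 2, 3, 4}
Final reachable set {0, 2, 3, 4} has 4 states.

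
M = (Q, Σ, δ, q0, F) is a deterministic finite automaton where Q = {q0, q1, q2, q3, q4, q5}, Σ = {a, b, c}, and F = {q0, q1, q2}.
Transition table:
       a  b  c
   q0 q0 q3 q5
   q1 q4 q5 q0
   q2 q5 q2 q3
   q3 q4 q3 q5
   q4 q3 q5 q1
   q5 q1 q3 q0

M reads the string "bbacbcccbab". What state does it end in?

q0 --b--> q3
q3 --b--> q3
q3 --a--> q4
q4 --c--> q1
q1 --b--> q5
q5 --c--> q0
q0 --c--> q5
q5 --c--> q0
q0 --b--> q3
q3 --a--> q4
q4 --b--> q5

q5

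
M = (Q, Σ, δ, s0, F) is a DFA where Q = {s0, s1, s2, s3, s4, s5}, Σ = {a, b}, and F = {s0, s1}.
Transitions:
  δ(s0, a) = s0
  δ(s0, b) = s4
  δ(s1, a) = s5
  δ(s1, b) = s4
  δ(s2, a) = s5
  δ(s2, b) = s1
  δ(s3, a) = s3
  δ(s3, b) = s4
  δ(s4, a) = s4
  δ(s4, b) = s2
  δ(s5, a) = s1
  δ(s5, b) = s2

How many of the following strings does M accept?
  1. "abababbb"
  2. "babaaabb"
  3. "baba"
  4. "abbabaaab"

1

"abababbb": rejected
"babaaabb": accepted
"baba": rejected
"abbabaaab": rejected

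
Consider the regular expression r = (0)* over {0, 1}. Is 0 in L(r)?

Split into 1 piece 0; each matches 0.

yes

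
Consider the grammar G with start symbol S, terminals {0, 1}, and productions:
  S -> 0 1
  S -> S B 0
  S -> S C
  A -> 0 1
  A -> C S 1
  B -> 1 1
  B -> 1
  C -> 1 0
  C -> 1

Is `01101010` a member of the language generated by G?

S ⇒ SB0 ⇒ SCB0 ⇒ SCCB0 ⇒ 01CCB0 ⇒ 0110CB0 ⇒ 011010B0 ⇒ 01101010

yes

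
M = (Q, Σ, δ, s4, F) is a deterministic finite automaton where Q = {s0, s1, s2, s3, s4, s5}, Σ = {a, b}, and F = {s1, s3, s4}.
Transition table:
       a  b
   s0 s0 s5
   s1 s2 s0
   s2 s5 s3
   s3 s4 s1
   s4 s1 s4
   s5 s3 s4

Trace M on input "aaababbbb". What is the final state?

s4

s4 --a--> s1
s1 --a--> s2
s2 --a--> s5
s5 --b--> s4
s4 --a--> s1
s1 --b--> s0
s0 --b--> s5
s5 --b--> s4
s4 --b--> s4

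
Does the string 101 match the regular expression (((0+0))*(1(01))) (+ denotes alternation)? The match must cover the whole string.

Split as ε·101: ((0+0))* matches ε and (1(01)) matches 101.

yes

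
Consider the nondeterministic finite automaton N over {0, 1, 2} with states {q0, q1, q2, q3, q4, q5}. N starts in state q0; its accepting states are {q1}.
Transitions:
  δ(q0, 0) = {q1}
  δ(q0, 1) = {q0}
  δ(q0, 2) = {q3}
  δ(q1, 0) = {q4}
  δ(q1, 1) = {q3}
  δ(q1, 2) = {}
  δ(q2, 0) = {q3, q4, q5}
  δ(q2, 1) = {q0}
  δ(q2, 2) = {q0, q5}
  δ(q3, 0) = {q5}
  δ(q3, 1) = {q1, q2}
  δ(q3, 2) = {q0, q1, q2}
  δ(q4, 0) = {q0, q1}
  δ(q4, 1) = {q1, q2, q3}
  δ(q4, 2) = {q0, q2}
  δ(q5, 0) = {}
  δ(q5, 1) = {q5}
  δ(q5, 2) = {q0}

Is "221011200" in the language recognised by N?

Start: {q0}
read 2: {q3}
read 2: {q0, q1, q2}
read 1: {q0, q3}
read 0: {q1, q5}
read 1: {q3, q5}
read 1: {q1, q2, q5}
read 2: {q0, q5}
read 0: {q1}
read 0: {q4}
Reachable ∩ accepting = {} — empty.

rejected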